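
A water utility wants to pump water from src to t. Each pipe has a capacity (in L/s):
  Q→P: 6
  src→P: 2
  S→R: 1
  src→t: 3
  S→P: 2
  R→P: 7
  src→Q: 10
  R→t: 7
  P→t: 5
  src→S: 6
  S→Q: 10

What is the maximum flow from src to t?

Augment src→t: bottleneck 3. Total 3.
Augment src→P→t: bottleneck 2. Total 5.
Augment src→S→R→t: bottleneck 1. Total 6.
Augment src→S→P→t: bottleneck 2. Total 8.
Augment src→Q→P→t: bottleneck 1. Total 9.
No augmenting path remains in the residual graph.

9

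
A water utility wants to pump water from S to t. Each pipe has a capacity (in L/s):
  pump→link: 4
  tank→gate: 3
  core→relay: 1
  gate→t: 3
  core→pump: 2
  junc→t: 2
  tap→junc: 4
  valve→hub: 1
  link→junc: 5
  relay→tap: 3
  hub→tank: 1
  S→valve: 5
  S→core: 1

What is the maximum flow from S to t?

2

Augment S→core→relay→tap→junc→t: bottleneck 1. Total 1.
Augment S→valve→hub→tank→gate→t: bottleneck 1. Total 2.
No augmenting path remains in the residual graph.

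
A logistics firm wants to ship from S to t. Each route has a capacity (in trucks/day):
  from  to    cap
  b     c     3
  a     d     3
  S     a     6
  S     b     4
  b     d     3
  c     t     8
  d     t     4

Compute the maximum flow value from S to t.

Augment S->b->c->t: bottleneck 3. Total 3.
Augment S->b->d->t: bottleneck 1. Total 4.
Augment S->a->d->t: bottleneck 3. Total 7.
No augmenting path remains in the residual graph.

7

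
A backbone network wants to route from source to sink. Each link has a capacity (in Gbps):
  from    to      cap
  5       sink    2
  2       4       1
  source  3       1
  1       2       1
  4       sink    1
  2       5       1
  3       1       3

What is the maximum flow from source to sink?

Augment source→3→1→2→5→sink: bottleneck 1. Total 1.
No augmenting path remains in the residual graph.

1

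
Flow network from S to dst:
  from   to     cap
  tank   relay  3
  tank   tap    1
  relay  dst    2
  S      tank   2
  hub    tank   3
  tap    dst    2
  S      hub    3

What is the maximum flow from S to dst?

Augment S->tank->tap->dst: bottleneck 1. Total 1.
Augment S->tank->relay->dst: bottleneck 1. Total 2.
Augment S->hub->tank->relay->dst: bottleneck 1. Total 3.
No augmenting path remains in the residual graph.

3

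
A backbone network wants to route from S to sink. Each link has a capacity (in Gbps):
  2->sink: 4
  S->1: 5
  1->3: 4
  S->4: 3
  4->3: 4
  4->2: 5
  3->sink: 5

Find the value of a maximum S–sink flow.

Augment S->4->2->sink: bottleneck 3. Total 3.
Augment S->1->3->sink: bottleneck 4. Total 7.
No augmenting path remains in the residual graph.

7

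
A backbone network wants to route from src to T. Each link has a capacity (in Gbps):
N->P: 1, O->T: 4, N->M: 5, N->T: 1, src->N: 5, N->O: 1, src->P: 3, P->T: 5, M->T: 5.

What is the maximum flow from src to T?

Augment src->N->T: bottleneck 1. Total 1.
Augment src->P->T: bottleneck 3. Total 4.
Augment src->N->M->T: bottleneck 4. Total 8.
No augmenting path remains in the residual graph.

8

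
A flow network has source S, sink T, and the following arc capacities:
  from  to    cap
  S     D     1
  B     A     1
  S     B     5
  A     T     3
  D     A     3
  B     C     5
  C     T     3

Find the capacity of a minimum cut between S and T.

5

Max flow = 5 (via 3 augmenting paths).
In the residual at optimum, the set reachable from S is {B, C, S}.
Cut edges: S→D (cap 1), B→A (cap 1), C→T (cap 3). Sum = 5.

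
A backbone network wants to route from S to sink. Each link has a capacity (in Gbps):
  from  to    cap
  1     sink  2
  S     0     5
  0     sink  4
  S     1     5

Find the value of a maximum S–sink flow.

Augment S→1→sink: bottleneck 2. Total 2.
Augment S→0→sink: bottleneck 4. Total 6.
No augmenting path remains in the residual graph.

6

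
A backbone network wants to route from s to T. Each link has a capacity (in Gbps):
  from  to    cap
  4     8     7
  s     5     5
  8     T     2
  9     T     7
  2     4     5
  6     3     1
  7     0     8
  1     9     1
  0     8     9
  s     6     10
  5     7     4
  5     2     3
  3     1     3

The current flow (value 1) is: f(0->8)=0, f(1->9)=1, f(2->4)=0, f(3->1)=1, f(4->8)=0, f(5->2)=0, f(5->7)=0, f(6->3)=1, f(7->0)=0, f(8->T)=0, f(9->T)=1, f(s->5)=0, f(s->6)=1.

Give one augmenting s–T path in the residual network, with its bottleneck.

s->5->2->4->8->T, bottleneck 2

Residual along s->5->2->4->8->T: s->5: 5, 5->2: 3, 2->4: 5, 4->8: 7, 8->T: 2.
Bottleneck = min = 2.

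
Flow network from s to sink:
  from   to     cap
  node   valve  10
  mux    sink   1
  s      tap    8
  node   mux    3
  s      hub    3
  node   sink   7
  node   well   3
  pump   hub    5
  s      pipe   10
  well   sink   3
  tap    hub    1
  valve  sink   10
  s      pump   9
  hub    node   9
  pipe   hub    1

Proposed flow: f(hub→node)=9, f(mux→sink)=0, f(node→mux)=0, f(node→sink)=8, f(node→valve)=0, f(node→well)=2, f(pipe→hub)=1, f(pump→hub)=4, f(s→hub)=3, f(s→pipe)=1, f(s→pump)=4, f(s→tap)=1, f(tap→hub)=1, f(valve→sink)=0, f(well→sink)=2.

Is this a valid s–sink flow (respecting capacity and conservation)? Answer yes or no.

Capacity violated on node→sink: flow 8 > capacity 7.

No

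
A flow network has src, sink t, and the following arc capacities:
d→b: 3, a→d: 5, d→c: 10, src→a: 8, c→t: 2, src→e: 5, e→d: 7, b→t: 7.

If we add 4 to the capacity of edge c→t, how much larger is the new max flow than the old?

4

Original max flow = 5.
After raising cap(c→t), augmenting paths through that edge carry 4 more units.
New max flow = 9. Increase = 4.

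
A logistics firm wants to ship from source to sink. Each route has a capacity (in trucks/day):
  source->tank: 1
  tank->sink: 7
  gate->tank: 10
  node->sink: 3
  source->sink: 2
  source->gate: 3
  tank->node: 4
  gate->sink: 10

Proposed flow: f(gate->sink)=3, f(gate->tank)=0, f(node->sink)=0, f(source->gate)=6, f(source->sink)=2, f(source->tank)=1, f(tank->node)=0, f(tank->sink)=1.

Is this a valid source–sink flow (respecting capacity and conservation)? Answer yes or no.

Capacity violated on source->gate: flow 6 > capacity 3.

No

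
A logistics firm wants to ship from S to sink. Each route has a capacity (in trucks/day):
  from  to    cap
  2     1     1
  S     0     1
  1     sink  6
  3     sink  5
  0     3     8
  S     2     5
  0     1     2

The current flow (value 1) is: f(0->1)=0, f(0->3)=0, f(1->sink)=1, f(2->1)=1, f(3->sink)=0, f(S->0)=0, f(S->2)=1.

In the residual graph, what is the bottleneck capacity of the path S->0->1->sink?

Residual capacities along the path: S->0: 1, 0->1: 2, 1->sink: 5.
Minimum is 1.

1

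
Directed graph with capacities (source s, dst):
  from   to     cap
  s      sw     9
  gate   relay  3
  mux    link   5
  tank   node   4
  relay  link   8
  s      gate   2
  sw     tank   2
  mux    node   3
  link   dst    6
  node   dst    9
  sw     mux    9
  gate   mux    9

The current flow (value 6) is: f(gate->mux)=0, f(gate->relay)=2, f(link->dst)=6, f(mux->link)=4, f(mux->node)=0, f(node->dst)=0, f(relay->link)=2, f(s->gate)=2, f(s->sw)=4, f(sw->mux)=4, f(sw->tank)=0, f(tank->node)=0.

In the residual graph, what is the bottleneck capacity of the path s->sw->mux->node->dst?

3

Residual capacities along the path: s->sw: 5, sw->mux: 5, mux->node: 3, node->dst: 9.
Minimum is 3.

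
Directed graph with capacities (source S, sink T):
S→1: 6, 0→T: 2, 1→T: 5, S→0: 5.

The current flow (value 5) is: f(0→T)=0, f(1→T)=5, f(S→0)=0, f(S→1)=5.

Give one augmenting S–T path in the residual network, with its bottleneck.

Residual along S→0→T: S→0: 5, 0→T: 2.
Bottleneck = min = 2.

S→0→T, bottleneck 2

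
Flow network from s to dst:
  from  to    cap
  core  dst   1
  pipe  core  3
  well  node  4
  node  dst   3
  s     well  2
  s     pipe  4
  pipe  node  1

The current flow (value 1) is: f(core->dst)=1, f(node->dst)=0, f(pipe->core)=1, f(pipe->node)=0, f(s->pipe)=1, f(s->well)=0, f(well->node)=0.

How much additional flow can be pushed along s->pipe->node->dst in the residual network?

1

Residual capacities along the path: s->pipe: 3, pipe->node: 1, node->dst: 3.
Minimum is 1.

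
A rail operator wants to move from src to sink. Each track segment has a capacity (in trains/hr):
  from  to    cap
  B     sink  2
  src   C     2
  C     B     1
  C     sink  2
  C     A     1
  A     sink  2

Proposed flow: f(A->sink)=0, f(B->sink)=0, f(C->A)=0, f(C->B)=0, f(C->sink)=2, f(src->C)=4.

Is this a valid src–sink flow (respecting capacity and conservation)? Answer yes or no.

Capacity violated on src->C: flow 4 > capacity 2.

No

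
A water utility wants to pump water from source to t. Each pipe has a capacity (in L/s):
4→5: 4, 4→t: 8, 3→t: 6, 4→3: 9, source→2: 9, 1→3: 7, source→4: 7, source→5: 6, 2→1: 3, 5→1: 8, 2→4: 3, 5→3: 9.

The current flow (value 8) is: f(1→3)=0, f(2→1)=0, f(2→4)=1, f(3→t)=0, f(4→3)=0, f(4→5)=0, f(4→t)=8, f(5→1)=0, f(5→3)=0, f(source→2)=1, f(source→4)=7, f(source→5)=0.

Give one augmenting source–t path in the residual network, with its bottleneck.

source→5→3→t, bottleneck 6

Residual along source→5→3→t: source→5: 6, 5→3: 9, 3→t: 6.
Bottleneck = min = 6.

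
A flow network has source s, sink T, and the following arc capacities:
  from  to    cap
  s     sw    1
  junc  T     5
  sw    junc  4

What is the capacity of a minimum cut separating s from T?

1

Max flow = 1 (via 1 augmenting path).
In the residual at optimum, the set reachable from s is {s}.
Cut edges: s→sw (cap 1). Sum = 1.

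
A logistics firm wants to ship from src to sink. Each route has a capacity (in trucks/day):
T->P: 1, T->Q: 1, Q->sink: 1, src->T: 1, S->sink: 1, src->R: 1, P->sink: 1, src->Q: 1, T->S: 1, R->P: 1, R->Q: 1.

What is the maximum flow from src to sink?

3

Augment src->Q->sink: bottleneck 1. Total 1.
Augment src->T->S->sink: bottleneck 1. Total 2.
Augment src->R->P->sink: bottleneck 1. Total 3.
No augmenting path remains in the residual graph.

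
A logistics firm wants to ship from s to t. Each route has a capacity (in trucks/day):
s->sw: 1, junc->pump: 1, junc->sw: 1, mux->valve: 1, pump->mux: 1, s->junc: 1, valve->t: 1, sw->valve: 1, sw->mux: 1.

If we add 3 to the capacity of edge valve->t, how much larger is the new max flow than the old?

Original max flow = 1.
After raising cap(valve->t), augmenting paths through that edge carry 1 more unit.
New max flow = 2. Increase = 1.

1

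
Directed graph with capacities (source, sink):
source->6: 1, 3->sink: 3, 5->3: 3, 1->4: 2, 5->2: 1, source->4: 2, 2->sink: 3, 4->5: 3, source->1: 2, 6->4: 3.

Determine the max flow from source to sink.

Augment source->4->5->3->sink: bottleneck 2. Total 2.
Augment source->1->4->5->3->sink: bottleneck 1. Total 3.
No augmenting path remains in the residual graph.

3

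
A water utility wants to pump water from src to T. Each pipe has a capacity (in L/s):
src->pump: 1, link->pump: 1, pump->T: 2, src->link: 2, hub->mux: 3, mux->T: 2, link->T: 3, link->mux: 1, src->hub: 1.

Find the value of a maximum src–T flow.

Augment src->link->T: bottleneck 2. Total 2.
Augment src->pump->T: bottleneck 1. Total 3.
Augment src->hub->mux->T: bottleneck 1. Total 4.
No augmenting path remains in the residual graph.

4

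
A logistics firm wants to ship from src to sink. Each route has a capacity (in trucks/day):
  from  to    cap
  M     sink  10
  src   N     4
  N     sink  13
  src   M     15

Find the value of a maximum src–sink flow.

14

Augment src→N→sink: bottleneck 4. Total 4.
Augment src→M→sink: bottleneck 10. Total 14.
No augmenting path remains in the residual graph.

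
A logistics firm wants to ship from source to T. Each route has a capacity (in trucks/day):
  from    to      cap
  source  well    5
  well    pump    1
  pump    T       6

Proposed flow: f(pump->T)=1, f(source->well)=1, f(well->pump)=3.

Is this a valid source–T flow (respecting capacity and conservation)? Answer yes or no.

No

Capacity violated on well->pump: flow 3 > capacity 1.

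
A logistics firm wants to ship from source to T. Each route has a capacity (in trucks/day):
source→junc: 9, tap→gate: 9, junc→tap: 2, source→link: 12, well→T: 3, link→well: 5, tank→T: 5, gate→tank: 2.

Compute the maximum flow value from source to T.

5

Augment source→link→well→T: bottleneck 3. Total 3.
Augment source→junc→tap→gate→tank→T: bottleneck 2. Total 5.
No augmenting path remains in the residual graph.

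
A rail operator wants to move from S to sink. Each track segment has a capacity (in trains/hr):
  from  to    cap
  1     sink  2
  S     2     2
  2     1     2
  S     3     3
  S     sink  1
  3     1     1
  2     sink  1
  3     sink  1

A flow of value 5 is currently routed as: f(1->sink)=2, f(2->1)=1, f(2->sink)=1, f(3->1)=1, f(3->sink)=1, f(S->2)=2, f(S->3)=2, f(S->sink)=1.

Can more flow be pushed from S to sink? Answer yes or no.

No

Residual reachable from S: {3, S}; sink is not reachable.
Saturated cut: S->2, S->sink, 3->1, 3->sink with total capacity 5 = current flow value. Flow is maximum.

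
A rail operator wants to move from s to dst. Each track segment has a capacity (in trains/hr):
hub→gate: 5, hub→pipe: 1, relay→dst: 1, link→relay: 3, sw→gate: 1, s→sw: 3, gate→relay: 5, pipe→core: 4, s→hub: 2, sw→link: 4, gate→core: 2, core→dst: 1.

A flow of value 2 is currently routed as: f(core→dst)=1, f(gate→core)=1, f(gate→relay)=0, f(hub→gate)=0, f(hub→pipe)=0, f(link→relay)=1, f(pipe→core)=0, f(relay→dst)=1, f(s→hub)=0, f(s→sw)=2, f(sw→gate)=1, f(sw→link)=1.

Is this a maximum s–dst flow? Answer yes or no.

Yes

Residual reachable from s: {core, gate, hub, link, pipe, relay, s, sw}; dst is not reachable.
Saturated cut: relay→dst, core→dst with total capacity 2 = current flow value. Flow is maximum.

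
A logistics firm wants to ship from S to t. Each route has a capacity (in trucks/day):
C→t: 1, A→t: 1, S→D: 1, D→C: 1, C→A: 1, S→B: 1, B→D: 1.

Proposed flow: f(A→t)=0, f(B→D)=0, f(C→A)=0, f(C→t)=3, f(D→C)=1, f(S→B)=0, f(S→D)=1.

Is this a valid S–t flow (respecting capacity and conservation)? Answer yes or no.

No

Capacity violated on C→t: flow 3 > capacity 1.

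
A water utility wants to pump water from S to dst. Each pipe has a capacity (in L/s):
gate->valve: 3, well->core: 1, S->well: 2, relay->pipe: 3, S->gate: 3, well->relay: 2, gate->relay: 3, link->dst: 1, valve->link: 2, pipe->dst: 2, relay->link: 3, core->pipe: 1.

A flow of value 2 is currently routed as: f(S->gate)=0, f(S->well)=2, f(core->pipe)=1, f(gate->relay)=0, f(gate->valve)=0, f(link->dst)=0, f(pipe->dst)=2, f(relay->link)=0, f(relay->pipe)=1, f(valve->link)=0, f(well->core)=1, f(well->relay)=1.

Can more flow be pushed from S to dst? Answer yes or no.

Yes

Residual path S->gate->relay->link->dst has bottleneck 1 > 0.
Pushing 1 along it raises the flow to 3, so the given flow is not maximum.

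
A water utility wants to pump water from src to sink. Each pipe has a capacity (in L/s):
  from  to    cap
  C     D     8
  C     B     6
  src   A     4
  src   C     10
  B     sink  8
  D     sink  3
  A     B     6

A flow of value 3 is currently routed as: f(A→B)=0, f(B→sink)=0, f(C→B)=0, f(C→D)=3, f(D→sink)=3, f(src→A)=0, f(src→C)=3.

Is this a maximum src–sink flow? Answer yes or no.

No

Residual path src→C→B→sink has bottleneck 6 > 0.
Pushing 6 along it raises the flow to 9, so the given flow is not maximum.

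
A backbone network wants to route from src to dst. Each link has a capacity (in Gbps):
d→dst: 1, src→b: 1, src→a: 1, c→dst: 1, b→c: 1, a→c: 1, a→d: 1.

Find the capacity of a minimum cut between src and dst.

Max flow = 2 (via 2 augmenting paths).
In the residual at optimum, the set reachable from src is {src}.
Cut edges: src→b (cap 1), src→a (cap 1). Sum = 2.

2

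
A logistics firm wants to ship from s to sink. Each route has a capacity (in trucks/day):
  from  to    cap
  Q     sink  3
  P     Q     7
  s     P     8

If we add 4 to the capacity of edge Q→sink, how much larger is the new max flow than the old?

Original max flow = 3.
After raising cap(Q→sink), augmenting paths through that edge carry 4 more units.
New max flow = 7. Increase = 4.

4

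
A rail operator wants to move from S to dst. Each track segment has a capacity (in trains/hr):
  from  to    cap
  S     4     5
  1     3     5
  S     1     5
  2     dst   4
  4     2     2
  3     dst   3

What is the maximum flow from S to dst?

Augment S->4->2->dst: bottleneck 2. Total 2.
Augment S->1->3->dst: bottleneck 3. Total 5.
No augmenting path remains in the residual graph.

5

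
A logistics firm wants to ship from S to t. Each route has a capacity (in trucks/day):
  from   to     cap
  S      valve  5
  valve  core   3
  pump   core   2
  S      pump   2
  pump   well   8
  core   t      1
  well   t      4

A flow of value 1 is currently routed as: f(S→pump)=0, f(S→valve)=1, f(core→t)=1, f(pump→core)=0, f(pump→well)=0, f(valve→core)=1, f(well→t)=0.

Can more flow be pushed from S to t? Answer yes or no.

Yes

Residual path S→pump→well→t has bottleneck 2 > 0.
Pushing 2 along it raises the flow to 3, so the given flow is not maximum.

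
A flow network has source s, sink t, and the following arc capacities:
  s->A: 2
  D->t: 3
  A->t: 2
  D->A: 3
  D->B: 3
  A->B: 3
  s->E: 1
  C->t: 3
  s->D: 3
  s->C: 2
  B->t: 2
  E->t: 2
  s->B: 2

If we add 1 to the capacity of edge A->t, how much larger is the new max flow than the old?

0

Original max flow = 10.
Edge A->t does not cross the min cut (source side {s}), so extra capacity there cannot help.
New max flow = 10. Increase = 0.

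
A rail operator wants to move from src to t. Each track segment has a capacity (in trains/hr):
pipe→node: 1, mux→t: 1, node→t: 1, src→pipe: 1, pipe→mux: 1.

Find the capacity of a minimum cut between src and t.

1

Max flow = 1 (via 1 augmenting path).
In the residual at optimum, the set reachable from src is {src}.
Cut edges: src→pipe (cap 1). Sum = 1.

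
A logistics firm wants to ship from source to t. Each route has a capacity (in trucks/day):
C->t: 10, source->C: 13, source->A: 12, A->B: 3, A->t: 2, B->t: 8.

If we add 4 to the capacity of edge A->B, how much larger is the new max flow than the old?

4

Original max flow = 15.
After raising cap(A->B), augmenting paths through that edge carry 4 more units.
New max flow = 19. Increase = 4.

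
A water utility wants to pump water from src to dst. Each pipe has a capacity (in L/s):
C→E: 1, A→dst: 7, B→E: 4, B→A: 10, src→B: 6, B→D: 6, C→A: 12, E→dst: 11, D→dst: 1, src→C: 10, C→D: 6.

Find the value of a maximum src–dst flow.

Augment src→C→A→dst: bottleneck 7. Total 7.
Augment src→C→D→dst: bottleneck 1. Total 8.
Augment src→C→E→dst: bottleneck 1. Total 9.
Augment src→B→E→dst: bottleneck 4. Total 13.
No augmenting path remains in the residual graph.

13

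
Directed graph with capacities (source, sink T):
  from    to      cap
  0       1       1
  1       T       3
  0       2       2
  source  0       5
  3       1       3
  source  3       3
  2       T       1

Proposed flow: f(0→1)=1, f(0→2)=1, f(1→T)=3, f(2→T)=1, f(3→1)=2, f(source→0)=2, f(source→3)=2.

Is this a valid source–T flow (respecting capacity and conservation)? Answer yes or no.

Yes

Every edge has 0 ≤ f(e) ≤ cap(e).
At each intermediate node, inflow equals outflow.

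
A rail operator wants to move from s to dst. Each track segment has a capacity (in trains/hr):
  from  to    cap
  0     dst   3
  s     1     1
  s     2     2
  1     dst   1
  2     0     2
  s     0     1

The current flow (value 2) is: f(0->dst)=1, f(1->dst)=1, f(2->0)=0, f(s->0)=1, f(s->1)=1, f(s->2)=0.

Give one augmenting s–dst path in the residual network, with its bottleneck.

s->2->0->dst, bottleneck 2

Residual along s->2->0->dst: s->2: 2, 2->0: 2, 0->dst: 2.
Bottleneck = min = 2.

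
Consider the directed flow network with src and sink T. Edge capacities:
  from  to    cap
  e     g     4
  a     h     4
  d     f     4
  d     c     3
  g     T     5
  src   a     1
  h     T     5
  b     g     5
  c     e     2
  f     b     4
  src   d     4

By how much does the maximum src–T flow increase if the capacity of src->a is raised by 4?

Original max flow = 5.
After raising cap(src->a), augmenting paths through that edge carry 3 more units.
New max flow = 8. Increase = 3.

3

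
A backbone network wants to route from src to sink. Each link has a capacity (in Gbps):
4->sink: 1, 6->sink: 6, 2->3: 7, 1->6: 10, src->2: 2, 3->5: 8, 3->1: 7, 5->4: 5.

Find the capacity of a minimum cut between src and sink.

2

Max flow = 2 (via 2 augmenting paths).
In the residual at optimum, the set reachable from src is {src}.
Cut edges: src->2 (cap 2). Sum = 2.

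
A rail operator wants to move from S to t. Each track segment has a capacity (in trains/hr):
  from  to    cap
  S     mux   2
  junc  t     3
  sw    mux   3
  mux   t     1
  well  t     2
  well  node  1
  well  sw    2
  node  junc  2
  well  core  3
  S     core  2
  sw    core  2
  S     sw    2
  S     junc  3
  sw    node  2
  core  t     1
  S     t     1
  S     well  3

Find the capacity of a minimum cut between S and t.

8

Max flow = 8 (via 5 augmenting paths).
In the residual at optimum, the set reachable from S is {S, core, junc, mux, node, sw, well}.
Cut edges: S→t (cap 1), well→t (cap 2), mux→t (cap 1), junc→t (cap 3), core→t (cap 1). Sum = 8.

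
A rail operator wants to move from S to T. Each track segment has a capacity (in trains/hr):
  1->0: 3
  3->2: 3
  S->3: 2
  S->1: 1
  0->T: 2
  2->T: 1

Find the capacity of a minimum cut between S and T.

Max flow = 2 (via 2 augmenting paths).
In the residual at optimum, the set reachable from S is {2, 3, S}.
Cut edges: S->1 (cap 1), 2->T (cap 1). Sum = 2.

2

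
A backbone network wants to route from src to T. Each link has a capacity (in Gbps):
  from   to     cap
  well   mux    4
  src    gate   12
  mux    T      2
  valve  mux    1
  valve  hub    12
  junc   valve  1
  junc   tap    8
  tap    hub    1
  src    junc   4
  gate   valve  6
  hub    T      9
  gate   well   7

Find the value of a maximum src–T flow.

10

Augment src→junc→tap→hub→T: bottleneck 1. Total 1.
Augment src→junc→valve→hub→T: bottleneck 1. Total 2.
Augment src→gate→valve→hub→T: bottleneck 6. Total 8.
Augment src→gate→well→mux→T: bottleneck 2. Total 10.
No augmenting path remains in the residual graph.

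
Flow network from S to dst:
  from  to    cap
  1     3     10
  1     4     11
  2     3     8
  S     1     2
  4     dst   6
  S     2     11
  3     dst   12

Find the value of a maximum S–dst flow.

10

Augment S→1→4→dst: bottleneck 2. Total 2.
Augment S→2→3→dst: bottleneck 8. Total 10.
No augmenting path remains in the residual graph.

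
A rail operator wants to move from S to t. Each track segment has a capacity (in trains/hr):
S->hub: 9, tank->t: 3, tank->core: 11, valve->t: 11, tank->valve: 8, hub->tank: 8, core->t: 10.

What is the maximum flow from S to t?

Augment S->hub->tank->t: bottleneck 3. Total 3.
Augment S->hub->tank->core->t: bottleneck 5. Total 8.
No augmenting path remains in the residual graph.

8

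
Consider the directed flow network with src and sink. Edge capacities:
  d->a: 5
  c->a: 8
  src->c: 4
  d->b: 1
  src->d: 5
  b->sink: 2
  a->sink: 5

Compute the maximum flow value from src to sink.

Augment src->c->a->sink: bottleneck 4. Total 4.
Augment src->d->a->sink: bottleneck 1. Total 5.
Augment src->d->b->sink: bottleneck 1. Total 6.
No augmenting path remains in the residual graph.

6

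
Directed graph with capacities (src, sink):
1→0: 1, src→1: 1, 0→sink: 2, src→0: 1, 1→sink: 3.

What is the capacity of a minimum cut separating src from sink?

2

Max flow = 2 (via 2 augmenting paths).
In the residual at optimum, the set reachable from src is {src}.
Cut edges: src→1 (cap 1), src→0 (cap 1). Sum = 2.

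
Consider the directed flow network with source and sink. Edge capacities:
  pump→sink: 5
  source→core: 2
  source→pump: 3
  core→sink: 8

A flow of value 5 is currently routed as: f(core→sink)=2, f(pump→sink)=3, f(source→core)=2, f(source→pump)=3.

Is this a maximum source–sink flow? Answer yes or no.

Yes

Residual reachable from source: {source}; sink is not reachable.
Saturated cut: source→pump, source→core with total capacity 5 = current flow value. Flow is maximum.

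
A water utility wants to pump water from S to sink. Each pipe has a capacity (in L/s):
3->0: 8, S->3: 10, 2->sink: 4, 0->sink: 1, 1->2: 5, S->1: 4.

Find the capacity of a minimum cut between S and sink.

Max flow = 5 (via 2 augmenting paths).
In the residual at optimum, the set reachable from S is {0, 3, S}.
Cut edges: S->1 (cap 4), 0->sink (cap 1). Sum = 5.

5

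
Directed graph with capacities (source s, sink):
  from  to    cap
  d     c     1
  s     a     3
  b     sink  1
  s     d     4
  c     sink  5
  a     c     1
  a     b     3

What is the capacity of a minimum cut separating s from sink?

3

Max flow = 3 (via 3 augmenting paths).
In the residual at optimum, the set reachable from s is {a, b, d, s}.
Cut edges: a->c (cap 1), b->sink (cap 1), d->c (cap 1). Sum = 3.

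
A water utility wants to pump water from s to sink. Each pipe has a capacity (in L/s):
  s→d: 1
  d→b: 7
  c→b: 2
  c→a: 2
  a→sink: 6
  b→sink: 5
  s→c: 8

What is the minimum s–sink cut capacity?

5

Max flow = 5 (via 3 augmenting paths).
In the residual at optimum, the set reachable from s is {c, s}.
Cut edges: s→d (cap 1), c→a (cap 2), c→b (cap 2). Sum = 5.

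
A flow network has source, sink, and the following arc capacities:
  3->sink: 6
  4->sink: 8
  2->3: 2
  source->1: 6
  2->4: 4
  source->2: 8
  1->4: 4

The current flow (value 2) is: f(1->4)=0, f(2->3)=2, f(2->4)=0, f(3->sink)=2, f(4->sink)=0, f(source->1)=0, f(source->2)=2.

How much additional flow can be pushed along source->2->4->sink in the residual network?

4

Residual capacities along the path: source->2: 6, 2->4: 4, 4->sink: 8.
Minimum is 4.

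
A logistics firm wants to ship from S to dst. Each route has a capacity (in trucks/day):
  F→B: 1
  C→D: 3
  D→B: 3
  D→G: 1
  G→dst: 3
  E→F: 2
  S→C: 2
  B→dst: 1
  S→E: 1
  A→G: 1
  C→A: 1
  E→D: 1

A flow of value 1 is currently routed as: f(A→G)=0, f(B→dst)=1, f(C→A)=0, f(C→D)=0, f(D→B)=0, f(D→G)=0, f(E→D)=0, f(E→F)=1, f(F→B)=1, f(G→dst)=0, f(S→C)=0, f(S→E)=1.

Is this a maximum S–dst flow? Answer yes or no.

Residual path S→C→D→G→dst has bottleneck 1 > 0.
Pushing 1 along it raises the flow to 2, so the given flow is not maximum.

No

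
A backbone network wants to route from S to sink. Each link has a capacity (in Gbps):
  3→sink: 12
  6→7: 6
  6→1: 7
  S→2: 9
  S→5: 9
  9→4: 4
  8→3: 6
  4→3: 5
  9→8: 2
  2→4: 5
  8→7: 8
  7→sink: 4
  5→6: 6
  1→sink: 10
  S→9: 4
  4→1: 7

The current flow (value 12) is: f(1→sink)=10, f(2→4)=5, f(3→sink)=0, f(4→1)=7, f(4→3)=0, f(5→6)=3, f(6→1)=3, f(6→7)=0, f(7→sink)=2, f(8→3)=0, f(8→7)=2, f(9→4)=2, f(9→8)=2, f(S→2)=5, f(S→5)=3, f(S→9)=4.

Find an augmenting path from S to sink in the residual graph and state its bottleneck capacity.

S→5→6→7→sink, bottleneck 2

Residual along S→5→6→7→sink: S→5: 6, 5→6: 3, 6→7: 6, 7→sink: 2.
Bottleneck = min = 2.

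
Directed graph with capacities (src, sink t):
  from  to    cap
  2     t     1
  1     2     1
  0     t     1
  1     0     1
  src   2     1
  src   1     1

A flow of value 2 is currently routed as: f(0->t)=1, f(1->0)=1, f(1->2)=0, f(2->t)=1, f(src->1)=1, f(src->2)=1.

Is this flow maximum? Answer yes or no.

Yes

Residual reachable from src: {src}; t is not reachable.
Saturated cut: src->1, src->2 with total capacity 2 = current flow value. Flow is maximum.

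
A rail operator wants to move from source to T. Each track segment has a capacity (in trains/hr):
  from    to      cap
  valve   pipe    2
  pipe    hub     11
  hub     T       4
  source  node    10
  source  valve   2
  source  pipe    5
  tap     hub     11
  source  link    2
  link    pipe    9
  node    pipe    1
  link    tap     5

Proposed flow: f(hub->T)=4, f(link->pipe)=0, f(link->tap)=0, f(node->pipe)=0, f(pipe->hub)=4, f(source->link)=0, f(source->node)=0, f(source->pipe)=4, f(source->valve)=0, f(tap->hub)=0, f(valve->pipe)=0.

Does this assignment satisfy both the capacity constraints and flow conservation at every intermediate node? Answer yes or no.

Yes

Every edge has 0 ≤ f(e) ≤ cap(e).
At each intermediate node, inflow equals outflow.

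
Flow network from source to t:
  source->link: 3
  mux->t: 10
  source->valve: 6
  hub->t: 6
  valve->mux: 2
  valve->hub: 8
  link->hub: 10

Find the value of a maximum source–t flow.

Augment source->link->hub->t: bottleneck 3. Total 3.
Augment source->valve->hub->t: bottleneck 3. Total 6.
Augment source->valve->mux->t: bottleneck 2. Total 8.
No augmenting path remains in the residual graph.

8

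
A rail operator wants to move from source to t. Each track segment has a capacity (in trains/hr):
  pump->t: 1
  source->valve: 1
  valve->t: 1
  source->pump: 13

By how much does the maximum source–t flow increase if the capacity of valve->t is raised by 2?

0

Original max flow = 2.
Edge valve->t does not cross the min cut (source side {pump, source}), so extra capacity there cannot help.
New max flow = 2. Increase = 0.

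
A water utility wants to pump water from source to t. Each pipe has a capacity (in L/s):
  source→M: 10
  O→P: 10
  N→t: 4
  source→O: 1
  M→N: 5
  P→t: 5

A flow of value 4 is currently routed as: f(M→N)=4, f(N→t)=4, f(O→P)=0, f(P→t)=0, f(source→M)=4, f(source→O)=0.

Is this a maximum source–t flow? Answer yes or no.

No

Residual path source→O→P→t has bottleneck 1 > 0.
Pushing 1 along it raises the flow to 5, so the given flow is not maximum.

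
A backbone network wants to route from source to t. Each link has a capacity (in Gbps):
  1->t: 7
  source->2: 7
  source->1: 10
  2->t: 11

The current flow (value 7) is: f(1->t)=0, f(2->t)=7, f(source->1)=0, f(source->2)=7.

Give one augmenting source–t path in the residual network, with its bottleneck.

source->1->t, bottleneck 7

Residual along source->1->t: source->1: 10, 1->t: 7.
Bottleneck = min = 7.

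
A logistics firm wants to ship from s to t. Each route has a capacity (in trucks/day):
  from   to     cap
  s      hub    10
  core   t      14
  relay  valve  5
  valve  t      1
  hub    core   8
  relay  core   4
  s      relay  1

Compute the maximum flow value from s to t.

9

Augment s→relay→valve→t: bottleneck 1. Total 1.
Augment s→hub→core→t: bottleneck 8. Total 9.
No augmenting path remains in the residual graph.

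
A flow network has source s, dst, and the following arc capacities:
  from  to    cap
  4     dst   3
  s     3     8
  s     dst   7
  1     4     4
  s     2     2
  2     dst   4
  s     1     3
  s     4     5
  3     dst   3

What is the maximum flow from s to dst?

15

Augment s→dst: bottleneck 7. Total 7.
Augment s→3→dst: bottleneck 3. Total 10.
Augment s→4→dst: bottleneck 3. Total 13.
Augment s→2→dst: bottleneck 2. Total 15.
No augmenting path remains in the residual graph.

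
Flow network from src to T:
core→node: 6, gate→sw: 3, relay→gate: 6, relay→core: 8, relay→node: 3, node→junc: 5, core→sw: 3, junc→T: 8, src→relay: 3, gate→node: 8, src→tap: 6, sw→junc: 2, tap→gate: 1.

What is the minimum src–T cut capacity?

4

Max flow = 4 (via 2 augmenting paths).
In the residual at optimum, the set reachable from src is {src, tap}.
Cut edges: src→relay (cap 3), tap→gate (cap 1). Sum = 4.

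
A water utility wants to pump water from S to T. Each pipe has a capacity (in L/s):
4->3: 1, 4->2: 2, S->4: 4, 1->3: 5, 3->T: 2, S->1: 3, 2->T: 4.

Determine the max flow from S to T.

Augment S->4->2->T: bottleneck 2. Total 2.
Augment S->4->3->T: bottleneck 1. Total 3.
Augment S->1->3->T: bottleneck 1. Total 4.
No augmenting path remains in the residual graph.

4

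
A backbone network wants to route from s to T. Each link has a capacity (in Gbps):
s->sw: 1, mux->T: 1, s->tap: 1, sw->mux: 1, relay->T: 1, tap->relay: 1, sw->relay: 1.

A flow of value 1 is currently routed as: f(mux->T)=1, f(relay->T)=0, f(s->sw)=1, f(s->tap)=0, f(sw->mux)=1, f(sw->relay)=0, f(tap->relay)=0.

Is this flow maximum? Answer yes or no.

No

Residual path s->tap->relay->T has bottleneck 1 > 0.
Pushing 1 along it raises the flow to 2, so the given flow is not maximum.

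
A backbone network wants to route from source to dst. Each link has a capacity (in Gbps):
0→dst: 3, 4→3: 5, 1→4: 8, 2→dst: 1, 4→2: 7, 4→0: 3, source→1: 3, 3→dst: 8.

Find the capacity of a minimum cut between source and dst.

Max flow = 3 (via 2 augmenting paths).
In the residual at optimum, the set reachable from source is {source}.
Cut edges: source→1 (cap 3). Sum = 3.

3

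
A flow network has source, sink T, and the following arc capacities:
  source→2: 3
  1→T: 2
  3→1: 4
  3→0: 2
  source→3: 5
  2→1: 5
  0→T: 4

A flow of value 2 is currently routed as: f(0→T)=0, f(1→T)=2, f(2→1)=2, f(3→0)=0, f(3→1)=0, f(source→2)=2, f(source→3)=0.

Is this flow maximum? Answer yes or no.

Residual path source→3→0→T has bottleneck 2 > 0.
Pushing 2 along it raises the flow to 4, so the given flow is not maximum.

No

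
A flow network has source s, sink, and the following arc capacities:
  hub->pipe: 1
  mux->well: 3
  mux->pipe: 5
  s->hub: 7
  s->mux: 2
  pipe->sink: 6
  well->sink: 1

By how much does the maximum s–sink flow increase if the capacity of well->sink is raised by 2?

Original max flow = 3.
Edge well->sink does not cross the min cut (source side {hub, s}), so extra capacity there cannot help.
New max flow = 3. Increase = 0.

0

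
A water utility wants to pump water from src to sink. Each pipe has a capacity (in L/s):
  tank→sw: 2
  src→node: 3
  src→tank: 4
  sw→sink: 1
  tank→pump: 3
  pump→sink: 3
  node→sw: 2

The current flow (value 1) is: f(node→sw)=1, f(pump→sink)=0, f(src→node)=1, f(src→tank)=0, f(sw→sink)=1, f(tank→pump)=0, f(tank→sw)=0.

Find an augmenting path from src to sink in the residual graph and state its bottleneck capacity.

src→tank→pump→sink, bottleneck 3

Residual along src→tank→pump→sink: src→tank: 4, tank→pump: 3, pump→sink: 3.
Bottleneck = min = 3.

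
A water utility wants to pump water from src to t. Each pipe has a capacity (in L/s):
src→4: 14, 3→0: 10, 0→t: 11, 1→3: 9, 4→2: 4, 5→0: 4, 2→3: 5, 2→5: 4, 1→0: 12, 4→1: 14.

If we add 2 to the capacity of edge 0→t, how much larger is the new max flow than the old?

2

Original max flow = 11.
After raising cap(0→t), augmenting paths through that edge carry 2 more units.
New max flow = 13. Increase = 2.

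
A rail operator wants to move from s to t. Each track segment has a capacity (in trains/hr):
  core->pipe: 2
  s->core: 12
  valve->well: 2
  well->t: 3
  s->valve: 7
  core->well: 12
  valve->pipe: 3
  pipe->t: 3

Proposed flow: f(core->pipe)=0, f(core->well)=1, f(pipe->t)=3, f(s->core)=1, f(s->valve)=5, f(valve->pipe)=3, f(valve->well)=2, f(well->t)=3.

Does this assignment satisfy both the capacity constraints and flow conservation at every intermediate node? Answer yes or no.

Every edge has 0 ≤ f(e) ≤ cap(e).
At each intermediate node, inflow equals outflow.

Yes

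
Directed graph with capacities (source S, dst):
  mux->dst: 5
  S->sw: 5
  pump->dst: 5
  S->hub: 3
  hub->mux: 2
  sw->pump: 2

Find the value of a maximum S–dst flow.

4

Augment S->sw->pump->dst: bottleneck 2. Total 2.
Augment S->hub->mux->dst: bottleneck 2. Total 4.
No augmenting path remains in the residual graph.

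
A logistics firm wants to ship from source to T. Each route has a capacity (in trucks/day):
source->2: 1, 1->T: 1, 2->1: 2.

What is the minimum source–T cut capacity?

1

Max flow = 1 (via 1 augmenting path).
In the residual at optimum, the set reachable from source is {source}.
Cut edges: source->2 (cap 1). Sum = 1.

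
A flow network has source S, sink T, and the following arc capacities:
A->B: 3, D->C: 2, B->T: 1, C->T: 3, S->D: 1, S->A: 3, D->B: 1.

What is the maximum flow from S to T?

Augment S->D->C->T: bottleneck 1. Total 1.
Augment S->A->B->T: bottleneck 1. Total 2.
No augmenting path remains in the residual graph.

2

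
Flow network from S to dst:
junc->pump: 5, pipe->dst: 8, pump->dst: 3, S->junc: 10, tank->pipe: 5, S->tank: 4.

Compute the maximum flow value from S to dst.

7

Augment S->junc->pump->dst: bottleneck 3. Total 3.
Augment S->tank->pipe->dst: bottleneck 4. Total 7.
No augmenting path remains in the residual graph.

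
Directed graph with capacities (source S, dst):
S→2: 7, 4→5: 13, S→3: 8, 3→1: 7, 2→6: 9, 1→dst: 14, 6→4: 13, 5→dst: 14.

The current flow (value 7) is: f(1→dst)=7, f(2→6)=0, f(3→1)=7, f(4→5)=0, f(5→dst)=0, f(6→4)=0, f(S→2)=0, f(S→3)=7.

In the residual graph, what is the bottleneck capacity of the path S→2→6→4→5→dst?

Residual capacities along the path: S→2: 7, 2→6: 9, 6→4: 13, 4→5: 13, 5→dst: 14.
Minimum is 7.

7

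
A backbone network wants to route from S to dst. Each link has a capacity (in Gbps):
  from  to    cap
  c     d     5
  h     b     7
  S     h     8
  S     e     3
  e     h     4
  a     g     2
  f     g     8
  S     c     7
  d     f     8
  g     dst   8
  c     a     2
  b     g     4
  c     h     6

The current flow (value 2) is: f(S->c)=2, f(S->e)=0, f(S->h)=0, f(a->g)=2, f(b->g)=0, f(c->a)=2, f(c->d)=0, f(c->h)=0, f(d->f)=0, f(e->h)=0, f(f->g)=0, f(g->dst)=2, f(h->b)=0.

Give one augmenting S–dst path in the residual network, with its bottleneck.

S->h->b->g->dst, bottleneck 4

Residual along S->h->b->g->dst: S->h: 8, h->b: 7, b->g: 4, g->dst: 6.
Bottleneck = min = 4.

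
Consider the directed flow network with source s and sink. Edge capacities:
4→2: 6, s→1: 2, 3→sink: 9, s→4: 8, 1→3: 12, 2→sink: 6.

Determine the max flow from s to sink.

Augment s→1→3→sink: bottleneck 2. Total 2.
Augment s→4→2→sink: bottleneck 6. Total 8.
No augmenting path remains in the residual graph.

8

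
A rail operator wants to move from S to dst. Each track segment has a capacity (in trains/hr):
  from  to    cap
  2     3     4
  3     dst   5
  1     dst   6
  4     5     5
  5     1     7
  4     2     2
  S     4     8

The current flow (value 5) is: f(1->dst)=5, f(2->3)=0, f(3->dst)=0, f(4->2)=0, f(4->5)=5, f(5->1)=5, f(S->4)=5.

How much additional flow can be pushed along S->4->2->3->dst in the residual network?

Residual capacities along the path: S->4: 3, 4->2: 2, 2->3: 4, 3->dst: 5.
Minimum is 2.

2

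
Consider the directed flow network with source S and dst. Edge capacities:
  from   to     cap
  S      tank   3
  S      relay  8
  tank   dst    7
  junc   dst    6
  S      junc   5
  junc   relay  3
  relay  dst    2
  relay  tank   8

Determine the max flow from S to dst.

Augment S→junc→dst: bottleneck 5. Total 5.
Augment S→relay→dst: bottleneck 2. Total 7.
Augment S→tank→dst: bottleneck 3. Total 10.
Augment S→relay→tank→dst: bottleneck 4. Total 14.
No augmenting path remains in the residual graph.

14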